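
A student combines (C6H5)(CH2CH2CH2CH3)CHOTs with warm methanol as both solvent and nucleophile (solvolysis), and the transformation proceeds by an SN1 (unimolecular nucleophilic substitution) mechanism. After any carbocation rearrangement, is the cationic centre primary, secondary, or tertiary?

Step 1: Unassisted departure of TsO⁻ (taking the C–O bonding pair) generates a secondary carbocation.
No single 1,2-shift to an adjacent carbon would give a more-substituted cation, so no rearrangement occurs.

secondary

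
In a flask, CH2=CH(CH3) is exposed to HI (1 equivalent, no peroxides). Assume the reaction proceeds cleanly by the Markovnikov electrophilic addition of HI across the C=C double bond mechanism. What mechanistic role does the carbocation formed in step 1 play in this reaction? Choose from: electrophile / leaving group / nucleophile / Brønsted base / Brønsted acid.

electrophile

Step 2: I⁻ captures the cation: a lone pair on I⁻ fills the empty p orbital, producing the alkyl halide product.
The carbocation formed in step 1 accepts an electron pair into an empty or π* orbital — it is the electrophile.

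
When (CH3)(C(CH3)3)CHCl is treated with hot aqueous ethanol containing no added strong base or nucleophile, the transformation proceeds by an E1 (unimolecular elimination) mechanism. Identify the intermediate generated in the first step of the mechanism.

Step 1: Unassisted departure of Cl⁻ (taking the C–Cl bonding pair) generates a secondary carbocation.
After step 1 the species present is a secondary carbocation.

secondary carbocation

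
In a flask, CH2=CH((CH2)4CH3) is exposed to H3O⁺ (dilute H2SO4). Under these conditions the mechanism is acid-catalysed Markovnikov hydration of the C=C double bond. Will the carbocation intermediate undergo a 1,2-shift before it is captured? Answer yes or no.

no

The first-formed carbocation is secondary.
No single 1,2-shift to an adjacent carbon would produce a more-substituted cation than the one already present, so no rearrangement occurs.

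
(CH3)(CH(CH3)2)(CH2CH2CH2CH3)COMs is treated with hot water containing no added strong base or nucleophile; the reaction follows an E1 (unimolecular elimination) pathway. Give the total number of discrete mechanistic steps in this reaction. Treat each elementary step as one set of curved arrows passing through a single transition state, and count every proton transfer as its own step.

2

Step 1: Ionisation: the C–O σ-bond cleaves heterolytically; both bonding electrons depart with MsO⁻, leaving a tertiary carbocation at the α-carbon.
(No 1,2-shift: no single shift to an adjacent carbon would give a more stable cation.)
Step 2: Loss of a β-proton to a water molecule of the solvent: the C–H bonding pair collapses toward the cationic carbon to form the C=C π bond, yielding the alkene.
Total: 2 elementary steps.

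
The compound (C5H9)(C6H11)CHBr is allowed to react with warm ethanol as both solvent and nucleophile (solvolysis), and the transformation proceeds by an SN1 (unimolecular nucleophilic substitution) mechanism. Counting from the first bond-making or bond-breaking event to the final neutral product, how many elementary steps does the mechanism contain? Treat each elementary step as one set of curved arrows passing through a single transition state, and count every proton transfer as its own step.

Step 1: Ionisation: the C–Br σ-bond cleaves heterolytically; both bonding electrons depart with Br⁻, leaving a secondary carbocation at the α-carbon.
Step 2: A hydride (H with its bonding pair) migrates from the adjacent cyclohexyl carbon to the cationic centre — a 1,2-hydride shift — upgrading the secondary cation to a tertiary one.
Step 3: A lone pair on the oxygen of CH3CH2OH attacks the carbocation, forming a new C–O σ-bond and an oxonium ion.
Step 4: Deprotonation of the oxonium oxygen by solvent ethanol yields the neutral ether.
Total: 4 elementary steps.

4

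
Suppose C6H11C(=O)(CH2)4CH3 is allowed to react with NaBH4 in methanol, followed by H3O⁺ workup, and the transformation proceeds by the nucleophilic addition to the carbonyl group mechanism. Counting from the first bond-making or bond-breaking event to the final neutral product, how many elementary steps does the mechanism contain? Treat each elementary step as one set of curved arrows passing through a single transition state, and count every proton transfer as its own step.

2

Step 1: Nucleophilic addition: H⁻ (delivered from BH4⁻) adds to the carbonyl carbon, pushing the π(C=O) electron pair onto oxygen and giving a tetrahedral alkoxide.
Step 2: On H3O⁺ workup the alkoxide oxygen is protonated, giving an alcohol.
Total: 2 elementary steps.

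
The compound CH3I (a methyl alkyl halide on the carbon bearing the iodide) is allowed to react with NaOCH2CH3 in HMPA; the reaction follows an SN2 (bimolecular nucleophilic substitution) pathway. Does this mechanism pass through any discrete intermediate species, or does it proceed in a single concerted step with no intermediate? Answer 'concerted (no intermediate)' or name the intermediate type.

CH3CH2O⁻ attacks the back face of the α-carbon while I⁻ departs with the C–I bonding pair — a single concerted displacement through a pentacoordinate transition state.
All bond changes occur in one transition state; no discrete intermediate is formed.

concerted (no intermediate)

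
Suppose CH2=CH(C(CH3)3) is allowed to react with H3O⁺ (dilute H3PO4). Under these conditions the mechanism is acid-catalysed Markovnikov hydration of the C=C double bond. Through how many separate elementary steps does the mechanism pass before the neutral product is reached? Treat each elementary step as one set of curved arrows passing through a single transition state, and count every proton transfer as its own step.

4

Step 1: Protonation of the alkene by H3O⁺: the π bond acts as the nucleophile and picks up H⁺, giving the more stable (Markovnikov) secondary carbocation. H2O is released.
Step 2: A methyl group with its bonding pair migrates from the adjacent tert-butyl carbon to the cationic centre — a 1,2-methyl shift — upgrading the secondary cation to a tertiary one.
Step 3: Water acts as the nucleophile: an oxygen lone pair bonds to the cationic carbon, giving an oxonium-ion intermediate.
Step 4: Deprotonation of the oxonium ion by a water molecule delivers the neutral alcohol and regenerates the acid catalyst.
Total: 4 elementary steps.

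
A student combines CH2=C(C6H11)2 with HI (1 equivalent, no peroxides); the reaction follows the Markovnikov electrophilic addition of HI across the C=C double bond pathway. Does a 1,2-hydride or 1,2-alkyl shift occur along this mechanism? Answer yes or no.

no

The first-formed carbocation is tertiary.
No single 1,2-shift to an adjacent carbon would produce a more-substituted cation than the one already present, so no rearrangement occurs.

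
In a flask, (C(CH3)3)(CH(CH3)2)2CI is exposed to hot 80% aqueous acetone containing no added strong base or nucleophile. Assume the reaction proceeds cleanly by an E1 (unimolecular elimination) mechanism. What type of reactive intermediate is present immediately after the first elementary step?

tertiary carbocation

Step 1: The C–I bond breaks with both electrons going to the iodide; I⁻ leaves and a tertiary carbocation remains.
After step 1 the species present is a tertiary carbocation.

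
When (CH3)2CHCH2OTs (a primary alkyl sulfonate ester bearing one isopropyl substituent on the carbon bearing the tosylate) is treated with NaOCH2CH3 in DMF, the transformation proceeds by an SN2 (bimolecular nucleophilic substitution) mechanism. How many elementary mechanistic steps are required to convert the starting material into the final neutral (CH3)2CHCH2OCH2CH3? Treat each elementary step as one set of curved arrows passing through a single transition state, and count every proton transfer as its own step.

1

Step 1: CH3CH2O⁻ attacks the back face of the α-carbon while TsO⁻ departs with the C–O bonding pair — a single concerted displacement through a pentacoordinate transition state.
Total: 1 elementary step.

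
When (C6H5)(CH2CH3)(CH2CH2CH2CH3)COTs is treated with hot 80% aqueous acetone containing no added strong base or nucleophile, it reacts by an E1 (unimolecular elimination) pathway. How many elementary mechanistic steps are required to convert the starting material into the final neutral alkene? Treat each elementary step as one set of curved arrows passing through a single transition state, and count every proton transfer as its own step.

Step 1: The C–O bond breaks with both electrons going to the tosylate; TsO⁻ leaves and a tertiary carbocation remains.
(No 1,2-shift: no single shift to an adjacent carbon would give a more stable cation.)
Step 2: A water molecule (solvent) deprotonates a β-carbon; as the C–H bond breaks, those electrons form the new alkene π bond.
Total: 2 elementary steps.

2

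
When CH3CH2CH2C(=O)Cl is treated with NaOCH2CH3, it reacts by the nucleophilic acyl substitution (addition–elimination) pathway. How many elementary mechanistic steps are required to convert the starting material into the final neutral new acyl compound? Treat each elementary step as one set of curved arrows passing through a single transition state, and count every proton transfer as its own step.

Step 1: Nucleophilic addition of CH3CH2O⁻ to the acyl carbon breaks the π(C=O) bond and yields a tetrahedral, anionic intermediate.
Step 2: Collapse of the tetrahedral intermediate: the alkoxide oxygen pushes its lone pair back to re-form C=O while Cl⁻ leaves.
Total: 2 elementary steps.

2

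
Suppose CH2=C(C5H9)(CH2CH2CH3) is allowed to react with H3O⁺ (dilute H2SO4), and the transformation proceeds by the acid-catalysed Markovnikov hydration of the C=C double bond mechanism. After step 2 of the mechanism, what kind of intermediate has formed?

Step 1: Protonation of the alkene by H3O⁺: the π bond acts as the nucleophile and picks up H⁺, giving the more stable (Markovnikov) tertiary carbocation. H2O is released.
Step 2: Water acts as the nucleophile: an oxygen lone pair bonds to the cationic carbon, giving an oxonium-ion intermediate.
After step 2 the species present is an oxonium ion.

oxonium ion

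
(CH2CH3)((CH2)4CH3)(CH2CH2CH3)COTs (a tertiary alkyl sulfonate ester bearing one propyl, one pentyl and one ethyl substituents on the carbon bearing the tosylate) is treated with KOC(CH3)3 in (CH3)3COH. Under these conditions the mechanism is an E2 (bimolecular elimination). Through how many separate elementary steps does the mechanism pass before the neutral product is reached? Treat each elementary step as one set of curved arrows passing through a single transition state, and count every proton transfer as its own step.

Step 1: The strong base (CH3)3CO⁻ removes a β-hydrogen; in the same concerted event the electrons of the breaking C–H bond form the new π(C=C) bond and the C–O σ-bond breaks, expelling TsO⁻. Anti-periplanar geometry; one transition state.
Total: 1 elementary step.

1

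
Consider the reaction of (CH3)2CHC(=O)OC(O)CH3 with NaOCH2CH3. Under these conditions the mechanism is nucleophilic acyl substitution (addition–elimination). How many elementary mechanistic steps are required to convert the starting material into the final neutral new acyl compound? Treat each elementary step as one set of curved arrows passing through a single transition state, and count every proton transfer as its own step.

Step 1: Nucleophilic addition of CH3CH2O⁻ to the acyl carbon breaks the π(C=O) bond and yields a tetrahedral, anionic intermediate.
Step 2: Collapse of the tetrahedral intermediate: the alkoxide oxygen pushes its lone pair back to re-form C=O while CH3CO2⁻ leaves.
Total: 2 elementary steps.

2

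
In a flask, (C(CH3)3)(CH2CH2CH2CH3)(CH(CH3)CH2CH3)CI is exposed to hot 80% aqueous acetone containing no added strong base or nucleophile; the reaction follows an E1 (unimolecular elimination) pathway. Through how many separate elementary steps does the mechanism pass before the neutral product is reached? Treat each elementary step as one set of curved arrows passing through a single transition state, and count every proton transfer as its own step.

Step 1: Ionisation: the C–I σ-bond cleaves heterolytically; both bonding electrons depart with I⁻, leaving a tertiary carbocation at the α-carbon.
(No 1,2-shift: no single shift to an adjacent carbon would give a more stable cation.)
Step 2: A water molecule (solvent) deprotonates a β-carbon; as the C–H bond breaks, those electrons form the new alkene π bond.
Total: 2 elementary steps.

2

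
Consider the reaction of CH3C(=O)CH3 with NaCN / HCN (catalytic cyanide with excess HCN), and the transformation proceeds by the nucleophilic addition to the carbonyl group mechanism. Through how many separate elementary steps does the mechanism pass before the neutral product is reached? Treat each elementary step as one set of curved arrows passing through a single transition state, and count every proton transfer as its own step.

2

Step 1: CN⁻ attacks the sp² carbonyl carbon; the C=O π bond breaks and the electrons end up as a lone pair on the alkoxide oxygen of the tetrahedral intermediate.
Step 2: The alkoxide is protonated in situ by undissociated HCN, yielding a cyanohydrin; the CN⁻ so formed carries on the cycle.
Total: 2 elementary steps.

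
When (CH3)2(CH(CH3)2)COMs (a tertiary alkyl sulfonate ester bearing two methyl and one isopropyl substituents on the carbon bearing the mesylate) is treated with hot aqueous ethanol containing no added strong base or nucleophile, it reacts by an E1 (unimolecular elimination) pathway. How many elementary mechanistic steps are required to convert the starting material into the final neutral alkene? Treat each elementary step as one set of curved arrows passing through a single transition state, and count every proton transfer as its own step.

2

Step 1: The C–O bond breaks with both electrons going to the mesylate; MsO⁻ leaves and a tertiary carbocation remains.
(No 1,2-shift: no single shift to an adjacent carbon would give a more stable cation.)
Step 2: A weak base (a water (or ethanol) molecule from the solvent) removes a proton from a carbon adjacent to the cationic centre; the electrons of that C–H bond become the new π(C=C) bond, giving the alkene.
Total: 2 elementary steps.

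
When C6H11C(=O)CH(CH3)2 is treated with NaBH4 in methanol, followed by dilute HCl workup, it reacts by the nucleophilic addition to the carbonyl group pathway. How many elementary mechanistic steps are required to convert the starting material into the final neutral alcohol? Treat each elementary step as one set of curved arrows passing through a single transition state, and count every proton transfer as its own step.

2

Step 1: Nucleophilic addition: H⁻ (delivered from BH4⁻) adds to the carbonyl carbon, pushing the π(C=O) electron pair onto oxygen and giving a tetrahedral alkoxide.
Step 2: On dilute HCl workup the alkoxide oxygen is protonated, giving an alcohol.
Total: 2 elementary steps.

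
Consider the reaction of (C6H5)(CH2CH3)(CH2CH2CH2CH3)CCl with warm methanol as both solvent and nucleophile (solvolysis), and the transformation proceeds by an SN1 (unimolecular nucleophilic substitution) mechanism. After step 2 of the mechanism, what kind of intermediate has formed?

oxonium ion

Step 1: Rate-determining heterolysis of the C–Cl bond gives Cl⁻ and a tertiary carbocation.
Step 2: A lone pair on the oxygen of CH3OH attacks the carbocation, forming a new C–O σ-bond and an oxonium ion.
After step 2 the species present is an oxonium ion.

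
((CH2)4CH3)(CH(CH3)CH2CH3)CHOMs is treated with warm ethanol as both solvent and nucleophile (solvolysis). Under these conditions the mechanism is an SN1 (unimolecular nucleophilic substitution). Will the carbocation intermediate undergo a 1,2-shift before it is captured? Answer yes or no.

yes

The first-formed carbocation is secondary.
The adjacent sec-butyl carbon already bears 2 other carbon substituents and has a hydrogen to migrate; after a 1,2-hydride shift from that carbon the positive charge sits on a tertiary centre.
Tertiary is more stable than secondary, so the shift occurs.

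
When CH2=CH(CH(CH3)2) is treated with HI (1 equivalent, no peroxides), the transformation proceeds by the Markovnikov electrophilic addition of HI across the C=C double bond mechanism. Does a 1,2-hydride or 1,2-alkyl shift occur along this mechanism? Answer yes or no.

The first-formed carbocation is secondary.
The adjacent isopropyl carbon already bears 2 other carbon substituents and has a hydrogen to migrate; after a 1,2-hydride shift from that carbon the positive charge sits on a tertiary centre.
Tertiary is more stable than secondary, so the shift occurs.

yes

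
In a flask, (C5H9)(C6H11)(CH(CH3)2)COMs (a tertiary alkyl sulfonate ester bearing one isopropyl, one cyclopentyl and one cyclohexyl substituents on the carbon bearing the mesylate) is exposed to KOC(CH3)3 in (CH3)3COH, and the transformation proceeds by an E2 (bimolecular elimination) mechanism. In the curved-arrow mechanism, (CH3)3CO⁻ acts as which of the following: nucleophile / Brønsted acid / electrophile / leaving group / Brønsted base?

Brønsted base

Step 1: Concerted anti-periplanar elimination: (CH3)3CO⁻ abstracts a β-H while MsO⁻ leaves, and the C–H electrons become the new C=C π bond — all in a single transition state.
(CH3)3CO⁻ accepts a proton in a proton-transfer step — a Brønsted base.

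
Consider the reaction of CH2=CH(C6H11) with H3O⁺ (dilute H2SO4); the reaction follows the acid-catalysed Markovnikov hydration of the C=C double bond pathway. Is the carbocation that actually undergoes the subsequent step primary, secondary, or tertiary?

Step 1: Electrophilic addition begins with the π(C=C) electrons forming a bond to the proton of H3O⁺. Following Markovnikov's rule, the resulting cation is secondary. H2O is released.
Step 2: A hydride (H with its bonding pair) migrates from the adjacent cyclohexyl carbon to the cationic centre — a 1,2-hydride shift — upgrading the secondary cation to a tertiary one.
The cation rearranges from secondary to tertiary via a 1,2-hydride shift from the adjacent cyclohexyl carbon; the tertiary cation is what reacts next.

tertiary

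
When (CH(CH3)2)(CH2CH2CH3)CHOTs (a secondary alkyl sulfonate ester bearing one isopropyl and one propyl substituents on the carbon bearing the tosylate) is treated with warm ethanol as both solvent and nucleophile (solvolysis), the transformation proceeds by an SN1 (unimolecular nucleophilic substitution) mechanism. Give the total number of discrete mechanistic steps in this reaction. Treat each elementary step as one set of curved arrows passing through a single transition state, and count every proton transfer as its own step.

Step 1: Ionisation: the C–O σ-bond cleaves heterolytically; both bonding electrons depart with TsO⁻, leaving a secondary carbocation at the α-carbon.
Step 2: Carbocation rearrangement: a 1,2-hydride shift from the adjacent isopropyl carbon converts the initially-formed secondary cation into the more stable tertiary cation.
Step 3: Nucleophilic capture: the oxygen of CH3CH2OH bonds to the cationic carbon, producing an oxonium-ion intermediate.
Step 4: Proton transfer from the O–H of the oxonium ion to a solvent molecule delivers the neutral ether.
Total: 4 elementary steps.

4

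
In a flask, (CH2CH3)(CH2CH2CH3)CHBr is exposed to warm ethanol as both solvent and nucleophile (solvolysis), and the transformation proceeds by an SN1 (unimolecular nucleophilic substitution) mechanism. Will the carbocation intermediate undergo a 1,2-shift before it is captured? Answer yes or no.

no

The first-formed carbocation is secondary.
No single 1,2-shift to an adjacent carbon would produce a more-substituted cation than the one already present, so no rearrangement occurs.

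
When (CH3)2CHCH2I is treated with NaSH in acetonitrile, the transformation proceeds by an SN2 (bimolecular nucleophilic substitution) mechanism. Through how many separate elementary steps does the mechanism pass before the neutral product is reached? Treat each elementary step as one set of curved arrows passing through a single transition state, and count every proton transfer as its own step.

Step 1: Backside attack by HS⁻ on the carbon bearing the iodide: the new C–S bond forms as the C–I bond breaks, with Walden inversion at carbon.
Total: 1 elementary step.

1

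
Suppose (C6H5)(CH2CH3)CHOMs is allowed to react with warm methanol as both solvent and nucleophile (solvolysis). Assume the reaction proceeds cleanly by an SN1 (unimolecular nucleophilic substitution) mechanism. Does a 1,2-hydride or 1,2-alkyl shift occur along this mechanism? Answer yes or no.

The first-formed carbocation is secondary.
No single 1,2-shift to an adjacent carbon would produce a more-substituted cation than the one already present, so no rearrangement occurs.

no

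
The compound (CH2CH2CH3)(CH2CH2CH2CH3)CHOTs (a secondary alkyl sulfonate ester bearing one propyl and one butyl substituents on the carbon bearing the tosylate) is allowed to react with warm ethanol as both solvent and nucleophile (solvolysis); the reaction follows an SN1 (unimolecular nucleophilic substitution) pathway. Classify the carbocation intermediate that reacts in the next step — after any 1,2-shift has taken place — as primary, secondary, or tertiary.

Step 1: Rate-determining heterolysis of the C–O bond gives TsO⁻ and a secondary carbocation.
No single 1,2-shift to an adjacent carbon would give a more-substituted cation, so no rearrangement occurs.

secondary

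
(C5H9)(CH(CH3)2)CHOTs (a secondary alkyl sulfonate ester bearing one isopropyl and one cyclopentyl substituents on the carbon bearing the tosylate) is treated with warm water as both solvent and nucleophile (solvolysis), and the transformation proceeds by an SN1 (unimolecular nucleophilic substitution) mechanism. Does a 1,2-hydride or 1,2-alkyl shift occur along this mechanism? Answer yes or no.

The first-formed carbocation is secondary.
The adjacent isopropyl carbon already bears 2 other carbon substituents and has a hydrogen to migrate; after a 1,2-hydride shift from that carbon the positive charge sits on a tertiary centre.
Tertiary is more stable than secondary, so the shift occurs.

yes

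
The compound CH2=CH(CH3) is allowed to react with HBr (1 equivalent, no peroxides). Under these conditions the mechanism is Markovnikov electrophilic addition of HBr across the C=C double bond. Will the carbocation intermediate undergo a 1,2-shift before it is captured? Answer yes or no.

The first-formed carbocation is secondary.
No single 1,2-shift to an adjacent carbon would produce a more-substituted cation than the one already present, so no rearrangement occurs.

no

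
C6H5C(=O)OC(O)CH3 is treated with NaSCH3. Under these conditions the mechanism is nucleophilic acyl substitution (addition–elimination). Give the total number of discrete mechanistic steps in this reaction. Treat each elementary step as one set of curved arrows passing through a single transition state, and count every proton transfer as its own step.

Step 1: A lone pair on the S of CH3S⁻ attacks the electrophilic acyl carbon; the π(C=O) electrons move onto oxygen, giving a tetrahedral intermediate.
Step 2: An oxygen lone pair re-forms the C=O π bond as the C–O σ-bond breaks; CH3CO2⁻ is expelled.
Total: 2 elementary steps.

2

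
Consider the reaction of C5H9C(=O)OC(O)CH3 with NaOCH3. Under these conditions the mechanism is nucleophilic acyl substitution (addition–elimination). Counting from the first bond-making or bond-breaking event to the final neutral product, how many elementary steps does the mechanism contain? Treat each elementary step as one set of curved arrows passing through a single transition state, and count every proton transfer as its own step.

Step 1: A lone pair on the O of CH3O⁻ attacks the electrophilic acyl carbon; the π(C=O) electrons move onto oxygen, giving a tetrahedral intermediate.
Step 2: Elimination step: re-formation of the carbonyl π bond drives out CH3CO2⁻, giving the new acyl compound.
Total: 2 elementary steps.

2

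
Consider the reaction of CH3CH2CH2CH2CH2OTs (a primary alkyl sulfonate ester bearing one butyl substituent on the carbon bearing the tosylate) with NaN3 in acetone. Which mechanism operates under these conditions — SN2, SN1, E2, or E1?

SN2

Conditions: a primary substrate with a strong nucleophile in the polar aprotic solvent acetone.
These conditions are the textbook signature of the SN2 pathway.
An unhindered substrate with a strong nucleophile in a polar aprotic solvent favours one-step backside displacement.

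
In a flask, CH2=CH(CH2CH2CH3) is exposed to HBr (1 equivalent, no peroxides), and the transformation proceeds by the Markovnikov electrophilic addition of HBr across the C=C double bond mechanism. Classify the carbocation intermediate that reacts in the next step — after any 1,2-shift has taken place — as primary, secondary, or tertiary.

secondary

Step 1: Electrophilic addition begins with the π(C=C) electrons forming a bond to the proton of HBr. Following Markovnikov's rule, the resulting cation is secondary. The H–Br bond breaks heterolytically, releasing Br⁻.
No single 1,2-shift to an adjacent carbon would give a more-substituted cation, so no rearrangement occurs.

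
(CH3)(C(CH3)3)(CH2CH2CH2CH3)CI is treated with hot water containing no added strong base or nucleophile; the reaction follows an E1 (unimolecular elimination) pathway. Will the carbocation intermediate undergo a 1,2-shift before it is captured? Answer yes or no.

The first-formed carbocation is tertiary.
No single 1,2-shift to an adjacent carbon would produce a more-substituted cation than the one already present, so no rearrangement occurs.

no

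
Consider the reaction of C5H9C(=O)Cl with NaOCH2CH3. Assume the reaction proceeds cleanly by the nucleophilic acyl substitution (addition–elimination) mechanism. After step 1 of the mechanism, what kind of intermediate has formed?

tetrahedral intermediate

Step 1: A lone pair on the O of CH3CH2O⁻ attacks the electrophilic acyl carbon; the π(C=O) electrons move onto oxygen, giving a tetrahedral intermediate.
After step 1 the species present is a tetrahedral intermediate.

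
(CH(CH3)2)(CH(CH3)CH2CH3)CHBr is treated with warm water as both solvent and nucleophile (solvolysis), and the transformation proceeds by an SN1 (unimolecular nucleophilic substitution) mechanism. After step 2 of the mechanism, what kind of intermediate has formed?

Step 1: The C–Br bond breaks with both electrons going to the bromide; Br⁻ leaves and a secondary carbocation remains.
Step 2: A hydride (H with its bonding pair) migrates from the adjacent sec-butyl carbon to the cationic centre — a 1,2-hydride shift — upgrading the secondary cation to a tertiary one.
After step 2 the species present is a tertiary carbocation.

tertiary carbocation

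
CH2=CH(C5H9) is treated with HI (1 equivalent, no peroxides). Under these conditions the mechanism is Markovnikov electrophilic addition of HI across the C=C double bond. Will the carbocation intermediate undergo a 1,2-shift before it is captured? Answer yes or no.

The first-formed carbocation is secondary.
The adjacent cyclopentyl carbon already bears 2 other carbon substituents and has a hydrogen to migrate; after a 1,2-hydride shift from that carbon the positive charge sits on a tertiary centre.
Tertiary is more stable than secondary, so the shift occurs.

yes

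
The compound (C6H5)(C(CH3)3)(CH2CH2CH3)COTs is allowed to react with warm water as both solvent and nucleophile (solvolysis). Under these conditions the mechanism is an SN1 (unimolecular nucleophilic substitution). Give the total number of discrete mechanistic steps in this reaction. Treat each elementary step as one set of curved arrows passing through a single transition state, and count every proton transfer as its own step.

Step 1: Unassisted departure of TsO⁻ (taking the C–O bonding pair) generates a tertiary carbocation.
(No 1,2-shift: no single shift to an adjacent carbon would give a more stable cation.)
Step 2: H2O donates an oxygen lone pair into the empty p orbital of the cation, giving a protonated alcohol (an oxonium ion).
Step 3: Proton transfer from the O–H of the oxonium ion to a solvent molecule delivers the neutral alcohol.
Total: 3 elementary steps.

3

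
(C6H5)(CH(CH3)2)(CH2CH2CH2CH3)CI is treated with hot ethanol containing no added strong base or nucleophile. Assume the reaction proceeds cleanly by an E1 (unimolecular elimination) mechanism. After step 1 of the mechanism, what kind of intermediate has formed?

Step 1: Rate-determining heterolysis of the C–I bond gives I⁻ and a tertiary carbocation.
After step 1 the species present is a tertiary carbocation.

tertiary carbocation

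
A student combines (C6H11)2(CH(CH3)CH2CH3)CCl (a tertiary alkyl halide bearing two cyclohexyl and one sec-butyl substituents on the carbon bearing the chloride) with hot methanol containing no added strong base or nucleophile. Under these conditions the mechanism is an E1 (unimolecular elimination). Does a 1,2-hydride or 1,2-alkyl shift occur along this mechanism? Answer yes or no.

no

The first-formed carbocation is tertiary.
No single 1,2-shift to an adjacent carbon would produce a more-substituted cation than the one already present, so no rearrangement occurs.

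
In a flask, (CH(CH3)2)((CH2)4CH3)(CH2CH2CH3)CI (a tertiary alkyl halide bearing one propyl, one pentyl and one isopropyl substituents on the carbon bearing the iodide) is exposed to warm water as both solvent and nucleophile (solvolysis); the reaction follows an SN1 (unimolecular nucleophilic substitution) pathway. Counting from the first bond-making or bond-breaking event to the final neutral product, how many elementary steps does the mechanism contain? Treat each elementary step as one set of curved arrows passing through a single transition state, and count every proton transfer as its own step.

Step 1: Rate-determining heterolysis of the C–I bond gives I⁻ and a tertiary carbocation.
(No 1,2-shift: no single shift to an adjacent carbon would give a more stable cation.)
Step 2: Nucleophilic capture: the oxygen of H2O bonds to the cationic carbon, producing an oxonium-ion intermediate.
Step 3: Deprotonation of the oxonium oxygen by solvent water yields the neutral alcohol.
Total: 3 elementary steps.

3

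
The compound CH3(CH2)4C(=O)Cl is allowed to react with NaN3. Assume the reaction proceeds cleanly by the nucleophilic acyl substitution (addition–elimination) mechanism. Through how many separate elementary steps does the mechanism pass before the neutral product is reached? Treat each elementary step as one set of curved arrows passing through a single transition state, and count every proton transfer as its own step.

2

Step 1: A lone pair on the N of N3⁻ attacks the electrophilic acyl carbon; the π(C=O) electrons move onto oxygen, giving a tetrahedral intermediate.
Step 2: Collapse of the tetrahedral intermediate: the alkoxide oxygen pushes its lone pair back to re-form C=O while Cl⁻ leaves.
Total: 2 elementary steps.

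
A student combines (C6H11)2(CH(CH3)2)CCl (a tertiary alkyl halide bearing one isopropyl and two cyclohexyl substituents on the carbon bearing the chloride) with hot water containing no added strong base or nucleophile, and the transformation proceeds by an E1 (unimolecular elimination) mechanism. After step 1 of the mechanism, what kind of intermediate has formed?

tertiary carbocation

Step 1: Unassisted departure of Cl⁻ (taking the C–Cl bonding pair) generates a tertiary carbocation.
After step 1 the species present is a tertiary carbocation.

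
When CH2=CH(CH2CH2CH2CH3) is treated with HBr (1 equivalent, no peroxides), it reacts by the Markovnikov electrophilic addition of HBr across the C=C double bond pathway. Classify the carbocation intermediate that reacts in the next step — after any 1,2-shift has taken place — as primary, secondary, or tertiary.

secondary

Step 1: Electrophilic addition begins with the π(C=C) electrons forming a bond to the proton of HBr. Following Markovnikov's rule, the resulting cation is secondary. The H–Br bond breaks heterolytically, releasing Br⁻.
No single 1,2-shift to an adjacent carbon would give a more-substituted cation, so no rearrangement occurs.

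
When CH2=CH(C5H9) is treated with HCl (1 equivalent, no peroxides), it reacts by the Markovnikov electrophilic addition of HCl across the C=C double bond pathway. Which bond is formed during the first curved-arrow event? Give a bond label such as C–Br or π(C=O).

C–H

Step 1: Electrophilic addition begins with the π(C=C) electrons forming a bond to the proton of HCl. Following Markovnikov's rule, the resulting cation is secondary. The H–Cl bond breaks heterolytically, releasing Cl⁻.
The bond formed in this step is the C–H bond.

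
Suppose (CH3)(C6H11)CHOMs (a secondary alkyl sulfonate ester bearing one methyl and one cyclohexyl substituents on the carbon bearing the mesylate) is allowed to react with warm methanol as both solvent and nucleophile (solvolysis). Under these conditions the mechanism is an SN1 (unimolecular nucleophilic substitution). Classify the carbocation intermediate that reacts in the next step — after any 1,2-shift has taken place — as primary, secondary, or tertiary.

Step 1: Rate-determining heterolysis of the C–O bond gives MsO⁻ and a secondary carbocation.
Step 2: A 1,2-hydride shift from the adjacent cyclohexyl carbon moves the positive charge from the secondary centre to an adjacent carbon, generating a more stable tertiary carbocation.
The cation rearranges from secondary to tertiary via a 1,2-hydride shift from the adjacent cyclohexyl carbon; the tertiary cation is what reacts next.

tertiary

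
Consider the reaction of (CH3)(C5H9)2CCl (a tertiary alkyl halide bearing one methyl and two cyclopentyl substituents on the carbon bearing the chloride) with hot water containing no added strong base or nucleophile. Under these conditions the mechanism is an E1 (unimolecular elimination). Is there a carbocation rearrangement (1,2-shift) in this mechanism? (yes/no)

The first-formed carbocation is tertiary.
No single 1,2-shift to an adjacent carbon would produce a more-substituted cation than the one already present, so no rearrangement occurs.

no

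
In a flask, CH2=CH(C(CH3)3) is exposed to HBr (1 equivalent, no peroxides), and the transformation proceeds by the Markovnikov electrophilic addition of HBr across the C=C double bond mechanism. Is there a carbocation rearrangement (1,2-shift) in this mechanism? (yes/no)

yes

The first-formed carbocation is secondary.
The adjacent tert-butyl carbon has no hydrogen but bears methyl groups; migration of one methyl with its bonding pair (a 1,2-methyl shift) places the charge on a tertiary centre.
Tertiary is more stable than secondary, so the shift occurs.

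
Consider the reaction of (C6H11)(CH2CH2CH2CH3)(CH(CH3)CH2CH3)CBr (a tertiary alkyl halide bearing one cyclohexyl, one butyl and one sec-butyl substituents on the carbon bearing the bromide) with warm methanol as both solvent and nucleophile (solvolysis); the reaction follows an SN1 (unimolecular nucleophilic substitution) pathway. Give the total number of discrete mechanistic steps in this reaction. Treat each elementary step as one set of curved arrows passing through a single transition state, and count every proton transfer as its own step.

3

Step 1: Rate-determining heterolysis of the C–Br bond gives Br⁻ and a tertiary carbocation.
(No 1,2-shift: no single shift to an adjacent carbon would give a more stable cation.)
Step 2: Nucleophilic capture: the oxygen of CH3OH bonds to the cationic carbon, producing an oxonium-ion intermediate.
Step 3: A second solvent molecule removes the proton on oxygen, giving the neutral ether product.
Total: 3 elementary steps.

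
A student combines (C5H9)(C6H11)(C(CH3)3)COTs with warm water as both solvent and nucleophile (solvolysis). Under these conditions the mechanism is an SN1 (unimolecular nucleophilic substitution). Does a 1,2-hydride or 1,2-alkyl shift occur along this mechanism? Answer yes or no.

no

The first-formed carbocation is tertiary.
No single 1,2-shift to an adjacent carbon would produce a more-substituted cation than the one already present, so no rearrangement occurs.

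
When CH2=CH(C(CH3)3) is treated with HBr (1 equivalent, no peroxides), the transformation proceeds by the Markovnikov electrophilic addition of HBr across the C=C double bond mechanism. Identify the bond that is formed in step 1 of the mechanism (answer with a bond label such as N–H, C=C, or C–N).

C–H

Step 1: Electrophilic addition begins with the π(C=C) electrons forming a bond to the proton of HBr. Following Markovnikov's rule, the resulting cation is secondary. The H–Br bond breaks heterolytically, releasing Br⁻.
The bond formed in this step is the C–H bond.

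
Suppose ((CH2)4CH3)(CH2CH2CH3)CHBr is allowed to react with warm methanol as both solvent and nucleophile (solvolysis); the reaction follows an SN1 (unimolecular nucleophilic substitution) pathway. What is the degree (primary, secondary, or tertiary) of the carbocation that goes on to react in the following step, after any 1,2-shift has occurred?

secondary

Step 1: Ionisation: the C–Br σ-bond cleaves heterolytically; both bonding electrons depart with Br⁻, leaving a secondary carbocation at the α-carbon.
No single 1,2-shift to an adjacent carbon would give a more-substituted cation, so no rearrangement occurs.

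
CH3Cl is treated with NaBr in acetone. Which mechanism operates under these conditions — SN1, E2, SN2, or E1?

Conditions: a methyl substrate with a strong nucleophile in the polar aprotic solvent acetone.
These conditions are the textbook signature of the SN2 pathway.
An unhindered substrate with a strong nucleophile in a polar aprotic solvent favours one-step backside displacement.

SN2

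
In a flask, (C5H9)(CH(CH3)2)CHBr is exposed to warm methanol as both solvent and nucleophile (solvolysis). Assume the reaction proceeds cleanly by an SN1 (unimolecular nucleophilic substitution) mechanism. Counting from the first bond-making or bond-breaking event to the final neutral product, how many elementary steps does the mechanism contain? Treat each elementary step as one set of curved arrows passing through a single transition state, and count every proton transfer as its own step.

Step 1: The C–Br bond breaks with both electrons going to the bromide; Br⁻ leaves and a secondary carbocation remains.
Step 2: A hydride (H with its bonding pair) migrates from the adjacent isopropyl carbon to the cationic centre — a 1,2-hydride shift — upgrading the secondary cation to a tertiary one.
Step 3: Nucleophilic capture: the oxygen of CH3OH bonds to the cationic carbon, producing an oxonium-ion intermediate.
Step 4: Proton transfer from the O–H of the oxonium ion to a solvent molecule delivers the neutral ether.
Total: 4 elementary steps.

4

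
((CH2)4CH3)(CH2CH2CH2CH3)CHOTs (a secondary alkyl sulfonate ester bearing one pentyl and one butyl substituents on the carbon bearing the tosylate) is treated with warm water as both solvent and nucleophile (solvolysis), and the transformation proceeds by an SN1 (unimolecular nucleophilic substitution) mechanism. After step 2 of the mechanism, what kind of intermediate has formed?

Step 1: Ionisation: the C–O σ-bond cleaves heterolytically; both bonding electrons depart with TsO⁻, leaving a secondary carbocation at the α-carbon.
Step 2: H2O donates an oxygen lone pair into the empty p orbital of the cation, giving a protonated alcohol (an oxonium ion).
After step 2 the species present is an oxonium ion.

oxonium ion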